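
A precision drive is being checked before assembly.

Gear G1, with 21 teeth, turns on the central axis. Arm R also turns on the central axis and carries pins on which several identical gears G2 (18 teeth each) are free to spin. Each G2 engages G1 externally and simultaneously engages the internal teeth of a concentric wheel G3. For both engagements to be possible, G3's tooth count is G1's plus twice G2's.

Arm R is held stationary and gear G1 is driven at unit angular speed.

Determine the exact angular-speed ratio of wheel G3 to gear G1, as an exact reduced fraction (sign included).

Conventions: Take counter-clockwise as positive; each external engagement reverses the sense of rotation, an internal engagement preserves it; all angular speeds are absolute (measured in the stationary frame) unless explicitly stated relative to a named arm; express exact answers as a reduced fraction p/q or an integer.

-7/19

recognized (axles ride arm R): planetary set, 21/18/57 teeth
ring teeth: 21 + 2·18 = 57
21(ω_sun−ω_arm) = −57(ω_ring−ω_arm),  ω_arm = 0, ω_sun = 1
ω_ring = 0 − (21/57)(1−0) = -7/19
ω_out/ω_in = -7/19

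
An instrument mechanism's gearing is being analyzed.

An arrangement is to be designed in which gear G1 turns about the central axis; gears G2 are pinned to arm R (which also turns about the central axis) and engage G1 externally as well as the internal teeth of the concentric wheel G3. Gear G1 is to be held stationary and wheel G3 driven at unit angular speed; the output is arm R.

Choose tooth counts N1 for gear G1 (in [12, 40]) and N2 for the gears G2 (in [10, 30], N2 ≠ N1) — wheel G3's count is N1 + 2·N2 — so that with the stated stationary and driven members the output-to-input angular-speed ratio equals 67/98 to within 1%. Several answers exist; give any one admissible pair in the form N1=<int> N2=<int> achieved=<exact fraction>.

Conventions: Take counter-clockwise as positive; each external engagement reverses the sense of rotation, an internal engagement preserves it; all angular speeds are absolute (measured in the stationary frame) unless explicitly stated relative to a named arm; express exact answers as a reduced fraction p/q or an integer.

N1=31 N2=18 achieved=67/98

class = planetary set [ratio 67/98 wanted; Willis about the carrier]
Willis with ω_sun = 0: ω_arm/ω_ring = N3/(N1+N3); set equal to 67/98  ⇒  N3/N1 = (67/98)/(1 − 67/98) = 67/31
N3 = N1 + 2·N2  ⇒  N2/N1 = (N3/N1 − 1)/2 = (67/31 − 1)/2 = 18/31
smallest multiple with N1 ≥ 12 and N2 ≥ 10: k = 1  ⇒  N1 = 1·31 = 31, N2 = 1·18 = 18 (N1 ≤ 40, N2 ≤ 30, N2 ≠ N1 ✓), N3 = 31 + 2·18 = 67
check: N3/(N1+N3) with N1 = 31, N3 = 67 gives 67/98; |achieved − target| = 0 ≤ 67/9800 ✓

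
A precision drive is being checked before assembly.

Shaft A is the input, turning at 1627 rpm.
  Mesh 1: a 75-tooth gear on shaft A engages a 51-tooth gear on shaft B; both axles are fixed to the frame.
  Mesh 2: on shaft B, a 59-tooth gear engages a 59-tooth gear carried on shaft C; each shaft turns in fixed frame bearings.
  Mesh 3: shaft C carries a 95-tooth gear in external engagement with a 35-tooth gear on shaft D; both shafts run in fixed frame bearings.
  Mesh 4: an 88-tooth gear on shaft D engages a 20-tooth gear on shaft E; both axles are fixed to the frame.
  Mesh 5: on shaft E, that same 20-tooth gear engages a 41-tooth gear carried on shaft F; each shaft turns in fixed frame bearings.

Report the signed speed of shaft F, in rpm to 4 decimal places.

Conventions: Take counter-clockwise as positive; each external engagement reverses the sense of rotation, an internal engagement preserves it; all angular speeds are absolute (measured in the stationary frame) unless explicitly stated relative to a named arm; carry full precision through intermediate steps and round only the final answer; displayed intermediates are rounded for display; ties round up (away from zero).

-13939.0449 rpm

class = fixed-axis compound train [5 meshes; 5 ratios multiply, 5 sense flips]
mesh 1 [75T→51T]: ω = 1627.0000×75/51 = 2392.6471 rpm, sense flips to −
mesh 2 [59T→59T]: ω = 2392.6471×59/59 = 2392.6471 rpm, sense flips to +
mesh 3 [95T→35T]: ω = 2392.6471×95/35 = 6494.3277 rpm, sense flips to −
mesh 4 [88T→20T]: ω = 6494.3277×88/20 = 28575.0420 rpm, sense flips to +
mesh 5 [20T→41T]: ω = 28575.0420×20/41 = 13939.0449 rpm, sense flips to −
signed output speed = -13939.0449 rpm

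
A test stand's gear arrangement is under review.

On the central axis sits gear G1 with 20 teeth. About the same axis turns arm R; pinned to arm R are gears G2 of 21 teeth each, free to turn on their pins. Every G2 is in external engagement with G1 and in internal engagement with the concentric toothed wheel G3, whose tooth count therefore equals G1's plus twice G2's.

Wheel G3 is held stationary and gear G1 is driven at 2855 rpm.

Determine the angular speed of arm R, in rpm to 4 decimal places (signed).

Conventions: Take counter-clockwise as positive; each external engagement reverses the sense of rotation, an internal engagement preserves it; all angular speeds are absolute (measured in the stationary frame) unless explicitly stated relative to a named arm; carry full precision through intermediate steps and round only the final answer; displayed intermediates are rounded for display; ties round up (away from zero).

+696.3415 rpm

class = planetary set [G3 = 20+2·21 = 62; Willis about the carrier]
normalise by the input: solve with ω_sun = 1, then scale by 2855 rpm
ring teeth: 20 + 2·21 = 62
20(ω_sun−ω_arm) = −62(ω_ring−ω_arm),  ω_ring = 0, ω_sun = 1
20(1−ω_arm) = −62(0−ω_arm)  ⇒  82·ω_arm = 20  ⇒  ω_arm = 10/41
scale: ω_arm = 10/41 × 2855 rpm = +696.3415 rpm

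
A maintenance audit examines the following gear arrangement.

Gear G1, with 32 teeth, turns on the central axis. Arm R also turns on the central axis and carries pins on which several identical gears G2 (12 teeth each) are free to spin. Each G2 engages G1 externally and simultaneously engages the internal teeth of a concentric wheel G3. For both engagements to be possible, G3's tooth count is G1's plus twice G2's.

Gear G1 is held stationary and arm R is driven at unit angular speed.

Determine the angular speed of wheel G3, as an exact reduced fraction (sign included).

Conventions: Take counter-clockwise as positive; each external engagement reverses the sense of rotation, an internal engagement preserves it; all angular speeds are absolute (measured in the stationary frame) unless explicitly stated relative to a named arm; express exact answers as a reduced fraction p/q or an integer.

11/7

class = planetary set [G3 = 32+2·12 = 56; Willis about the carrier]
ring teeth: 32 + 2·12 = 56
32(ω_sun−ω_arm) = −56(ω_ring−ω_arm),  ω_sun = 0, ω_arm = 1
ω_ring = 1 − (32/56)(0−1) = 11/7
exact speed ratio = 11/7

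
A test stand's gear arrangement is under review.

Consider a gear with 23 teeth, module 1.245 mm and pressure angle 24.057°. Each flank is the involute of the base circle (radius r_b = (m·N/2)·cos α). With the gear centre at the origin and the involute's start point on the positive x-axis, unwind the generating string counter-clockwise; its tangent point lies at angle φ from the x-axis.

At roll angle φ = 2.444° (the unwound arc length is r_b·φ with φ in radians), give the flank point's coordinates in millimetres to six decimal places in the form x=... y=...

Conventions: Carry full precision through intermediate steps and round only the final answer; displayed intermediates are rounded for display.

x=13.085776 y=0.000338

class = single-mesh tooth geometry [base-circle involute, m = 1.245, 23T]
pitch radius r_p = m·N/2 = 1.245·23/2 = 14.317500
base radius r_b = r_p·cos α = 14.317500·cos 24.057° = 13.073887
roll angle φ = 2.444° = 0.04265585 rad
x = r_b·(cos φ + φ·sin φ) = 13.085776
y = r_b·(sin φ − φ·cos φ) = 0.000338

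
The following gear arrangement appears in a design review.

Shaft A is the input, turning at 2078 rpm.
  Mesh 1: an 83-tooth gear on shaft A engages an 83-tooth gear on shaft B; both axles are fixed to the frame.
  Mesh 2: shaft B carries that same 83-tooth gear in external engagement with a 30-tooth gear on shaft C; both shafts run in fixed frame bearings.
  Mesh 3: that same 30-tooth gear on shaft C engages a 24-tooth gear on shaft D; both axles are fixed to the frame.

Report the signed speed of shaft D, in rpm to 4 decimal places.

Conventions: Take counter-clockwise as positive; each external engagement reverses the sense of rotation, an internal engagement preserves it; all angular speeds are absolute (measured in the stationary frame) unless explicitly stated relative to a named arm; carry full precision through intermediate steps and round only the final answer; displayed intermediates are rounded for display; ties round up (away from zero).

recognized (4 fixed axles, 3 meshes): fixed-axis compound train
mesh 1 [83T→83T]: ω = 2078.0000×83/83 = 2078.0000 rpm, sense flips to −
mesh 2 [83T→30T]: ω = 2078.0000×83/30 = 5749.1333 rpm, sense flips to +
mesh 3 [30T→24T]: ω = 5749.1333×30/24 = 7186.4167 rpm, sense flips to −
signed output speed = -7186.4167 rpm

-7186.4167 rpm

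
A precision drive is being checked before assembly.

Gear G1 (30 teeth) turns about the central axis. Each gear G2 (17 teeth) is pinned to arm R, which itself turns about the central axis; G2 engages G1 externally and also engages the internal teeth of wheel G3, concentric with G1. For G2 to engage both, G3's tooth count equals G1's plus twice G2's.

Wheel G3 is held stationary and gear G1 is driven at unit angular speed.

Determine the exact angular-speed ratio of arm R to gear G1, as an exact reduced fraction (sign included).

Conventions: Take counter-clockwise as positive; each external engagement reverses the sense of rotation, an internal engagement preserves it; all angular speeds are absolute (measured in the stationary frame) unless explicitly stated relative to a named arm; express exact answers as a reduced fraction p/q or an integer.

15/47

topology: planetary set — G1 30T / G2 17T / G3 64T, arm = carrier (Willis)
ring teeth: 30 + 2·17 = 64
30(ω_sun−ω_arm) = −64(ω_ring−ω_arm),  ω_ring = 0, ω_sun = 1
30(1−ω_arm) = −64(0−ω_arm)  ⇒  94·ω_arm = 30  ⇒  ω_arm = 15/47
ω_out/ω_in = 15/47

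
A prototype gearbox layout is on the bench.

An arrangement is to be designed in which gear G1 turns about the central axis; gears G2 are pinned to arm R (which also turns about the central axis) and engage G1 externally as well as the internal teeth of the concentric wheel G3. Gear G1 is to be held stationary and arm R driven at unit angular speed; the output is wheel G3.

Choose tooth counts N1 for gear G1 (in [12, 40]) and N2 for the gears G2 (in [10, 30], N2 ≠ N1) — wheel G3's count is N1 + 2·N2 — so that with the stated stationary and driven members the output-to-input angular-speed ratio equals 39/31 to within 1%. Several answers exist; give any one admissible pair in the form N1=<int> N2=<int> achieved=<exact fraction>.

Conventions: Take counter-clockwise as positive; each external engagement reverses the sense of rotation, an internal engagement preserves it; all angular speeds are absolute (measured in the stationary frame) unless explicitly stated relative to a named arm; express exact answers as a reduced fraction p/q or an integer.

topology: planetary set — design target 39/31, arm = carrier (Willis)
Willis with ω_sun = 0: ω_ring/ω_arm = (N1+N3)/N3; set equal to 39/31  ⇒  N3/N1 = 1/(39/31 − 1) = 31/8
N3 = N1 + 2·N2  ⇒  N2/N1 = (N3/N1 − 1)/2 = (31/8 − 1)/2 = 23/16
smallest multiple with N1 ≥ 12 and N2 ≥ 10: k = 1  ⇒  N1 = 1·16 = 16, N2 = 1·23 = 23 (N1 ≤ 40, N2 ≤ 30, N2 ≠ N1 ✓), N3 = 16 + 2·23 = 62
check: (N1+N3)/N3 with N1 = 16, N3 = 62 gives 39/31; |achieved − target| = 0 ≤ 39/3100 ✓

N1=16 N2=23 achieved=39/31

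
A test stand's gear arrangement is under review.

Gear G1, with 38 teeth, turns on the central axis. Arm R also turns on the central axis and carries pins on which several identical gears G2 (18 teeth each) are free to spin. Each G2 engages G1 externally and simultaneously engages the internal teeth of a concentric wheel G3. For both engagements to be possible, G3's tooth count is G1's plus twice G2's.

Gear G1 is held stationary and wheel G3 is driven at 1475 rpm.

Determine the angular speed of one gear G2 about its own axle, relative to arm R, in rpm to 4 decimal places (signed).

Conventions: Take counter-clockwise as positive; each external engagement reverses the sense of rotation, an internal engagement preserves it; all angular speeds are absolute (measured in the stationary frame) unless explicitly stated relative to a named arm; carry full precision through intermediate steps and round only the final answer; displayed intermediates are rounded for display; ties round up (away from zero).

topology: planetary set — G1 38T / G2 18T / G3 74T, arm = carrier (Willis)
normalise by the input: solve with ω_ring = 1, then scale by 1475 rpm
ring teeth: 38 + 2·18 = 74
38(ω_sun−ω_arm) = −74(ω_ring−ω_arm),  ω_sun = 0, ω_ring = 1
38(0−ω_arm) = −74(1−ω_arm)  ⇒  112·ω_arm = 74  ⇒  ω_arm = 37/56
sun–planet mesh: 38·(0−37/56) = −18·(ω_p−ω_arm)  ⇒  ω_p−ω_arm = 703/504
scale: ω_p−ω_arm = 703/504 × 1475 rpm = +2057.3909 rpm

+2057.3909 rpm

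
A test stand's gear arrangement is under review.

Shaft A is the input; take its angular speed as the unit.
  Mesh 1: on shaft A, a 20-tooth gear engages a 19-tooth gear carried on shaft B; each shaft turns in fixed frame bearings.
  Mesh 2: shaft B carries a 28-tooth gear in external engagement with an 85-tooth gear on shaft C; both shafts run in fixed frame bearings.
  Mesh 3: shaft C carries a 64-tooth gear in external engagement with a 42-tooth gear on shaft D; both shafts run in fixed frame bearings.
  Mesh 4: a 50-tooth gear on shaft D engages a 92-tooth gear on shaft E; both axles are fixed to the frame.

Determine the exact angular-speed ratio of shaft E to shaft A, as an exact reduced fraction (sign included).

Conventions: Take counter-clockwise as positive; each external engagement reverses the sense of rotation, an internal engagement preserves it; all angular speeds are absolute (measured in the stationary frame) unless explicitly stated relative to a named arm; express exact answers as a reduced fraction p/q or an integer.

class = fixed-axis compound train [4 meshes; 4 ratios multiply, 4 sense flips]
mesh 1 [20T→19T]: running ratio 20/19, sense −
mesh 2 [28T→85T]: running ratio 112/323, sense +
mesh 3 [64T→42T]: running ratio 512/969, sense −
mesh 4 [50T→92T]: running ratio 6400/22287, sense +
ω_out/ω_in = 6400/22287

6400/22287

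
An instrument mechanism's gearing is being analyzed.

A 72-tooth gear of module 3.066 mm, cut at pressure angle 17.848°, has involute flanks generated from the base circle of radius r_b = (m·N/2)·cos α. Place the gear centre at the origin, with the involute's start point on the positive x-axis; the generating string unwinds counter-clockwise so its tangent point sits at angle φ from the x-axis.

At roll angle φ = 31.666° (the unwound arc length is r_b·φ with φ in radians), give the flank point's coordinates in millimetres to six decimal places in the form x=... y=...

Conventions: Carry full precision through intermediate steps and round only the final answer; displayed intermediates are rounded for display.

x=119.905181 y=5.733504

single-mesh involute tooth geometry (72T wheel at module 3.066)
pitch radius r_p = m·N/2 = 3.066·72/2 = 110.376000
base radius r_b = r_p·cos α = 110.376000·cos 17.848° = 105.063930
roll angle φ = 31.666° = 0.55267596 rad
x = r_b·(cos φ + φ·sin φ) = 119.905181
y = r_b·(sin φ − φ·cos φ) = 5.733504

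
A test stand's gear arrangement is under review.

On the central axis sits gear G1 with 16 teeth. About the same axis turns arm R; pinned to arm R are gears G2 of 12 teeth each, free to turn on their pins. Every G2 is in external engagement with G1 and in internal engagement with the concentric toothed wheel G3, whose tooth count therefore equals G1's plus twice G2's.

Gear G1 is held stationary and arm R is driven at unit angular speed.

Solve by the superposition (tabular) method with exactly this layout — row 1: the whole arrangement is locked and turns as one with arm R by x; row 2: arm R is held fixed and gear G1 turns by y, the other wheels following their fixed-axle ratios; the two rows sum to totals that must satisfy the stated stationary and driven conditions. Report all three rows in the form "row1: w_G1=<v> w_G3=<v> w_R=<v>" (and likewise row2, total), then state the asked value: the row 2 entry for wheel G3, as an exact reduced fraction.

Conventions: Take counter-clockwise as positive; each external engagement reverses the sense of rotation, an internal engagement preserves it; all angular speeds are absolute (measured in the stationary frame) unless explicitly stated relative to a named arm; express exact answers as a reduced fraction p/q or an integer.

topology: planetary set — G1 16T / G2 12T / G3 40T, arm = carrier (Willis)
row 1 (train locked, turned with arm): all members turn x
row 2 (arm held, sun turns y): ω_ring = −(16/40)·y, ω_arm = 0
boundary: total ω_sun = x + y = 0 and total ω_arm = x = 1  ⇒  y = -1, x = 1
row 2 ring = −(16/40)·(-1) = 2/5
totals (row 1 + row 2): sun 1 + (-1) = 0, ring 1 + 2/5 = 7/5, arm 1 + 0 = 1
asked cell (row2, ring) = 2/5

row1: w_G1=1 w_G3=1 w_R=1
row2: w_G1=-1 w_G3=2/5 w_R=0
total: w_G1=0 w_G3=7/5 w_R=1
asked value: 2/5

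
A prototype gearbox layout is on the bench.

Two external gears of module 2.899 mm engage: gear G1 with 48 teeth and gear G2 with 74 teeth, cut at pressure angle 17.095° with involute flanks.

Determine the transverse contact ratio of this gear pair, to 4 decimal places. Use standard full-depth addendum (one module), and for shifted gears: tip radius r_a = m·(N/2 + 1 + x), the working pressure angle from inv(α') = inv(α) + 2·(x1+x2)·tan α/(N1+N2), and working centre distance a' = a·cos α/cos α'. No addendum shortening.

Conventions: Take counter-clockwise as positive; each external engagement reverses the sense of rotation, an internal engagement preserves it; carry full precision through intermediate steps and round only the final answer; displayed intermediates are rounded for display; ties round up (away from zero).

topology: single-mesh involute geometry — m = 2.899, 48T/74T pair
base radii: r_b1 = 66.502040, r_b2 = 102.523978
tip radii: r_a1 = 72.475000, r_a2 = 110.162000
no profile shift: α' = α, a' = a
action lengths: √(r_a1²−r_b1²) = 28.811531, √(r_a2²−r_b2²) = 40.305088
base pitch p_b = π·m·cos α = 8.705097
CR = (28.811531 + 40.305088 − 176.839000·sin 17.09500°)/8.705097 = 1.968223
contact ratio ≈ 1.9682

1.9682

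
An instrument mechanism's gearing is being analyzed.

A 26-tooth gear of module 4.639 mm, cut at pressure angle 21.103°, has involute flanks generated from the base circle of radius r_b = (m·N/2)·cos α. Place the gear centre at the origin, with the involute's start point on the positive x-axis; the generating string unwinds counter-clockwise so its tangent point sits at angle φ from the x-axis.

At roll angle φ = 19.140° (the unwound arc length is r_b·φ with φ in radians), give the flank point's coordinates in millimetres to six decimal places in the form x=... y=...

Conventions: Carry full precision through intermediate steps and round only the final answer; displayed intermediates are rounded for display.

x=59.314715 y=0.691355

single-mesh involute tooth geometry (26T wheel at module 4.639)
pitch radius r_p = m·N/2 = 4.639·26/2 = 60.307000
base radius r_b = r_p·cos α = 60.307000·cos 21.103° = 56.262492
roll angle φ = 19.140° = 0.33405602 rad
x = r_b·(cos φ + φ·sin φ) = 59.314715
y = r_b·(sin φ − φ·cos φ) = 0.691355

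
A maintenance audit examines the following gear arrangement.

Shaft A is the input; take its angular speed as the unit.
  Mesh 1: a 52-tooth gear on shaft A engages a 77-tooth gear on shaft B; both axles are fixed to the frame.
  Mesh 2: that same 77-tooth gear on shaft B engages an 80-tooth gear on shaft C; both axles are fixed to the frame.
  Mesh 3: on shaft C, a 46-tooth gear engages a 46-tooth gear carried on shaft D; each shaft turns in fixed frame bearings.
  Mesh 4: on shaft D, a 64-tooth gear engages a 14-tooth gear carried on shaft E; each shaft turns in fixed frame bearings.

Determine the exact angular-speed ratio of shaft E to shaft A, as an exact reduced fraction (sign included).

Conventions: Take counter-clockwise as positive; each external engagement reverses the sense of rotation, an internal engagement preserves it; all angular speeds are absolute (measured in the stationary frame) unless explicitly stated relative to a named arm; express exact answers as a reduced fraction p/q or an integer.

104/35

class = fixed-axis compound train [4 meshes; 4 ratios multiply, 4 sense flips]
mesh 1 [52T→77T]: running ratio 52/77, sense −
mesh 2 [77T→80T]: running ratio 13/20, sense +
mesh 3 [46T→46T]: running ratio 13/20, sense −
mesh 4 [64T→14T]: running ratio 104/35, sense +
ω_out/ω_in = 104/35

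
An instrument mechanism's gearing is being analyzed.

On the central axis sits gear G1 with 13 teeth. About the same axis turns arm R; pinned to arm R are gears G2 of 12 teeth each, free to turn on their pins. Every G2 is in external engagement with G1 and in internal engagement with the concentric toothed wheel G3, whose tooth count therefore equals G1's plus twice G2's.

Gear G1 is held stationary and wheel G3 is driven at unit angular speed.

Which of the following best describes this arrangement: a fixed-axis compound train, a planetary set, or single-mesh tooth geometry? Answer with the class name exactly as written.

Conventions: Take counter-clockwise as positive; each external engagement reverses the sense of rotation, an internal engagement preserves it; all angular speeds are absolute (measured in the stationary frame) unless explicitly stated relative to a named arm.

recognized (axles ride arm R): planetary set, 13/12/37 teeth
classification: planetary set

planetary set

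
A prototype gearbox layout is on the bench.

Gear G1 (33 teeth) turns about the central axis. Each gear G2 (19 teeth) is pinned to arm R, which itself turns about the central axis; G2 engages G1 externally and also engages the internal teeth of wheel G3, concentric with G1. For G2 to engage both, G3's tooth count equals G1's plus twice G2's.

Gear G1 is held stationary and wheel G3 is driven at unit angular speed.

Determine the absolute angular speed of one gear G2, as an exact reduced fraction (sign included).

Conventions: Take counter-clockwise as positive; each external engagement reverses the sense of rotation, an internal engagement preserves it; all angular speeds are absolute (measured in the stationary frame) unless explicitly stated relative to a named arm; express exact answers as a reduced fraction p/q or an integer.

71/38

topology: planetary set — G1 33T / G2 19T / G3 71T, arm = carrier (Willis)
ring teeth: 33 + 2·19 = 71
33(ω_sun−ω_arm) = −71(ω_ring−ω_arm),  ω_sun = 0, ω_ring = 1
33(0−ω_arm) = −71(1−ω_arm)  ⇒  104·ω_arm = 71  ⇒  ω_arm = 71/104
sun–planet mesh: 33·(0−71/104) = −19·(ω_p−ω_arm)  ⇒  ω_p−ω_arm = 2343/1976
ω_p = 71/104 + 2343/1976 = 71/38
exact speed ratio = 71/38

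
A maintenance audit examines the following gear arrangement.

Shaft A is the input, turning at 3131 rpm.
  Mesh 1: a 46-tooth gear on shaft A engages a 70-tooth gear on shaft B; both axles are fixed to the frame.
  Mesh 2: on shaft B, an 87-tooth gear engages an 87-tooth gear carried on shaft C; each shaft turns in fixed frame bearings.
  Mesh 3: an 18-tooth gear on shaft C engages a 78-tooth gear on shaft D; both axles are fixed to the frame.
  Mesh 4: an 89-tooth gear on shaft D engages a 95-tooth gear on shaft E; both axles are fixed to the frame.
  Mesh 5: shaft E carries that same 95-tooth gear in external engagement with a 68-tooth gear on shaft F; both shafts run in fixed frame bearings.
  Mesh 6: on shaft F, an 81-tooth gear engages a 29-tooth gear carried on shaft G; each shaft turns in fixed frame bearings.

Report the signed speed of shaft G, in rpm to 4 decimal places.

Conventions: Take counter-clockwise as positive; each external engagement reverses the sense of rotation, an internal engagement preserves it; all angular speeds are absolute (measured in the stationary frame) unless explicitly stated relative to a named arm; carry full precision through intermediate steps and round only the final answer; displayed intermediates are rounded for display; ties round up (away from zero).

+1735.7568 rpm

6-mesh fixed-axis compound train (all bearings frame-fixed)
mesh 1 [46T→70T]: ω = 3131.0000×46/70 = 2057.5143 rpm, sense flips to −
mesh 2 [87T→87T]: ω = 2057.5143×87/87 = 2057.5143 rpm, sense flips to +
mesh 3 [18T→78T]: ω = 2057.5143×18/78 = 474.8110 rpm, sense flips to −
mesh 4 [89T→95T]: ω = 474.8110×89/95 = 444.8229 rpm, sense flips to +
mesh 5 [95T→68T]: ω = 444.8229×95/68 = 621.4438 rpm, sense flips to −
mesh 6 [81T→29T]: ω = 621.4438×81/29 = 1735.7568 rpm, sense flips to +
signed output speed = +1735.7568 rpm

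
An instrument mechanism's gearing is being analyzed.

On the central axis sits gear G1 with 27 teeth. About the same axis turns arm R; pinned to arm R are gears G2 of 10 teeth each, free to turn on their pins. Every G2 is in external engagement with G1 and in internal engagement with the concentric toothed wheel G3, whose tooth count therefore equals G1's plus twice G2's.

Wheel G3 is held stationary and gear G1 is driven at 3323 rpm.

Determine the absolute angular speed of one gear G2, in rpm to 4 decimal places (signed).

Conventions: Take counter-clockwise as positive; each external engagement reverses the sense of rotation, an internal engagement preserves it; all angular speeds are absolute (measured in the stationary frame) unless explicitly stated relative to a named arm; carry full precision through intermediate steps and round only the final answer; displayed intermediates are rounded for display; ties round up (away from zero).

-4486.0500 rpm

recognized (axles ride arm R): planetary set, 27/10/47 teeth
normalise by the input: solve with ω_sun = 1, then scale by 3323 rpm
ring teeth: 27 + 2·10 = 47
27(ω_sun−ω_arm) = −47(ω_ring−ω_arm),  ω_ring = 0, ω_sun = 1
27(1−ω_arm) = −47(0−ω_arm)  ⇒  74·ω_arm = 27  ⇒  ω_arm = 27/74
sun–planet mesh: 27·(1−27/74) = −10·(ω_p−ω_arm)  ⇒  ω_p−ω_arm = -1269/740
ω_p = 27/74 − 1269/740 = -27/20
scale: ω_p = -27/20 × 3323 rpm = -4486.0500 rpm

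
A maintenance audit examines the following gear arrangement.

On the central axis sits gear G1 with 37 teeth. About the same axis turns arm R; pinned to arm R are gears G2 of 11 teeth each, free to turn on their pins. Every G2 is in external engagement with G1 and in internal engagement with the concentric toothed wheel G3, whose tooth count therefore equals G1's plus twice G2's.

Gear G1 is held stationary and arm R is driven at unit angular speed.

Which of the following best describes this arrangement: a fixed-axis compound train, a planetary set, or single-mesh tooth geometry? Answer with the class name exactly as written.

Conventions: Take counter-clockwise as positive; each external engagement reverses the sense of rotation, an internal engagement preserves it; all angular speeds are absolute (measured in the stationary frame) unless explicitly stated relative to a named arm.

planetary set

topology: planetary set — G1 37T / G2 11T / G3 59T, arm = carrier (Willis)
classification: planetary set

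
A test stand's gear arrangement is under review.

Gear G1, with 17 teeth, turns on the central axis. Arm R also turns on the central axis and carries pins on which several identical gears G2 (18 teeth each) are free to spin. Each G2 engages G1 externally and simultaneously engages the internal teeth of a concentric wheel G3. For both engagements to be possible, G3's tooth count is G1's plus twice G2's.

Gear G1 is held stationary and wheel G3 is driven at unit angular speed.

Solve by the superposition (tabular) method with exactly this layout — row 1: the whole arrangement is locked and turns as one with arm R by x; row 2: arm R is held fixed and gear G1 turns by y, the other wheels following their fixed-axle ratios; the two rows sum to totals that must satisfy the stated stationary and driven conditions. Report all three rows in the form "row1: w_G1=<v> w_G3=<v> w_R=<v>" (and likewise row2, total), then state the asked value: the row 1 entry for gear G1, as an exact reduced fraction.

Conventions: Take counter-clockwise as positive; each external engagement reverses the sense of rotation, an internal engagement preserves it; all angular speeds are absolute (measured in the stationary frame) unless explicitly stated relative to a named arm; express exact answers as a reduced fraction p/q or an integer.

row1: w_G1=53/70 w_G3=53/70 w_R=53/70
row2: w_G1=-53/70 w_G3=17/70 w_R=0
total: w_G1=0 w_G3=1 w_R=53/70
asked value: 53/70

planetary set (17T centre, 18T on arm, 53T internal) — Willis relation
row 1 — lock + rotate with arm: ω_sun = ω_ring = ω_arm = x
row 2 (arm held, sun turns y): ω_ring = −(17/53)·y, ω_arm = 0
boundary: total ω_sun = x + y = 0 and total ω_ring = x − (17/53)·y = 1  ⇒  y = -53/70, x = 53/70
row 2 ring = −(17/53)·(-53/70) = 17/70
totals (row 1 + row 2): sun 53/70 + (-53/70) = 0, ring 53/70 + 17/70 = 1, arm 53/70 + 0 = 53/70
asked cell (row1, sun) = 53/70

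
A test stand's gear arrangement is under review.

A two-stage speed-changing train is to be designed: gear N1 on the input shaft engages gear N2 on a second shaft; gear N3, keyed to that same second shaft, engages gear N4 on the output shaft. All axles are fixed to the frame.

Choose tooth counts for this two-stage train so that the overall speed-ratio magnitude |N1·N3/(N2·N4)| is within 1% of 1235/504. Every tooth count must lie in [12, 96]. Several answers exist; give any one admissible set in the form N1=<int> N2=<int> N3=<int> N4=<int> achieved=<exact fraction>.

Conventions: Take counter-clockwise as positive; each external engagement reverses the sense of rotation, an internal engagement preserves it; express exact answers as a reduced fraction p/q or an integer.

topology: fixed-axis compound train — 2 stages, target 1235/504
target = 1235/504 in lowest terms: an exact hit needs N1·N3 = k·1235 and N2·N4 = k·504 for one integer k, every count in [12, 96]; additionally prefer no 1:1 stage (N1 ≠ N2, N3 ≠ N4)
k = 1: N1·N3 = 1235 = 13·95, N2·N4 = 504 = 12·42
achieved = 13·95/(12·42) = 1235/504; |achieved − target| = 0 ≤ 247/10080 ✓

N1=13 N2=12 N3=95 N4=42 achieved=1235/504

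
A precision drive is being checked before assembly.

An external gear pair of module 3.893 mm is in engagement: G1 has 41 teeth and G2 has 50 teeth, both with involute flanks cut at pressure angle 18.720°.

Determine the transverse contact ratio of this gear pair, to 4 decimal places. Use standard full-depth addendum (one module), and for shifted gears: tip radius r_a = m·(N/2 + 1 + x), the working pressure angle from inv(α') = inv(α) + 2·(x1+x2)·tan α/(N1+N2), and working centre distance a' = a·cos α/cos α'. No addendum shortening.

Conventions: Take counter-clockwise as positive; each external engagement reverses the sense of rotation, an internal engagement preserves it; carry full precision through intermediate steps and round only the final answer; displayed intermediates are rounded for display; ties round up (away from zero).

1.8060

topology: single-mesh involute geometry — m = 3.893, 41T/50T pair
base radii: r_b1 = 75.584601, r_b2 = 92.176343
tip radii: r_a1 = 83.699500, r_a2 = 101.218000
no profile shift: α' = α, a' = a
action lengths: √(r_a1²−r_b1²) = 35.952391, √(r_a2²−r_b2²) = 41.816329
base pitch p_b = π·m·cos α = 11.583221
CR = (35.952391 + 41.816329 − 177.131500·sin 18.72000°)/11.583221 = 1.806017
contact ratio ≈ 1.8060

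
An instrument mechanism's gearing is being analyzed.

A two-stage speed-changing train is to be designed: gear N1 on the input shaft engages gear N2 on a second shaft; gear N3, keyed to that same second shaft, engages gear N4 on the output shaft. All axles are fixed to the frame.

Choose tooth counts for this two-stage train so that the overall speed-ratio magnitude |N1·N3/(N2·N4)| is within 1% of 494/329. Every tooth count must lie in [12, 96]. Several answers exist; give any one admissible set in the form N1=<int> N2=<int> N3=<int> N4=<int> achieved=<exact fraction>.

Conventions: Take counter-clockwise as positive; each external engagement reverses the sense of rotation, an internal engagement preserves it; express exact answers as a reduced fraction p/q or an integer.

design class (target 494/329): fixed-axis compound train
target = 494/329 in lowest terms: an exact hit needs N1·N3 = k·494 and N2·N4 = k·329 for one integer k, every count in [12, 96]; additionally prefer no 1:1 stage (N1 ≠ N2, N3 ≠ N4)
k = 1: no 1:1-free in-range split of k·494 and k·329 into factor pairs; take k = 2
k = 2: N1·N3 = 988 = 13·76, N2·N4 = 658 = 14·47
achieved = 13·76/(14·47) = 494/329; |achieved − target| = 0 ≤ 247/16450 ✓

N1=13 N2=14 N3=76 N4=47 achieved=494/329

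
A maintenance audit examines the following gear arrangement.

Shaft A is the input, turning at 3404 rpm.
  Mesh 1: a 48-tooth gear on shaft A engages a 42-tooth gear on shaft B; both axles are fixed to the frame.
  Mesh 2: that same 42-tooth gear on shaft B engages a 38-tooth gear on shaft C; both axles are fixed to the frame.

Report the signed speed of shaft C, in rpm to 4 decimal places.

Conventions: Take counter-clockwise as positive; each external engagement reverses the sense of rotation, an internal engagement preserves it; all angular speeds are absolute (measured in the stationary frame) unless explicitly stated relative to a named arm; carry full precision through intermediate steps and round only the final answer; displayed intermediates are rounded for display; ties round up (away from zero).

+4299.7895 rpm

recognized (3 fixed axles, 2 meshes): fixed-axis compound train
mesh 1 [48T→42T]: ω = 3404.0000×48/42 = 3890.2857 rpm, sense flips to −
mesh 2 [42T→38T]: ω = 3890.2857×42/38 = 4299.7895 rpm, sense flips to +
signed output speed = +4299.7895 rpm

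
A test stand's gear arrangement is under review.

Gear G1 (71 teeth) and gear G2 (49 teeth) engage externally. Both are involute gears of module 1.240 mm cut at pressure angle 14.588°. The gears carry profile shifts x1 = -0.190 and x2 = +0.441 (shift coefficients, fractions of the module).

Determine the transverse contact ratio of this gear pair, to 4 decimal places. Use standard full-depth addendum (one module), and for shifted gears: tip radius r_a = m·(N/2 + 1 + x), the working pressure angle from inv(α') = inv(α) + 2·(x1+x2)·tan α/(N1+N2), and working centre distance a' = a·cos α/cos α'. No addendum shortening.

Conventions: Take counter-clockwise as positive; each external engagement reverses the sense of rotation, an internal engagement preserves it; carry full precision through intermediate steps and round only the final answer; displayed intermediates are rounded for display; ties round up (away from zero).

2.0471

topology: single-mesh involute geometry — m = 1.240, 71T/49T pair
base radii: r_b1 = 42.600881, r_b2 = 29.400608
tip radii: r_a1 = 45.024400, r_a2 = 32.166840
inv(α') = inv(14.588°) + 2·(-0.190+0.441)·tan α/(71+49) = 0.00673696  ⇒  α' = 15.45400°
a' = a·cos α / cos α' = 74.4000·cos 14.588°/cos 15.45400° = 74.702377
action lengths: √(r_a1²−r_b1²) = 14.572630, √(r_a2²−r_b2²) = 13.050282
base pitch p_b = π·m·cos α = 3.769989
CR = (14.572630 + 13.050282 − 74.702377·sin 15.45400°)/3.769989 = 2.047052
contact ratio ≈ 2.0471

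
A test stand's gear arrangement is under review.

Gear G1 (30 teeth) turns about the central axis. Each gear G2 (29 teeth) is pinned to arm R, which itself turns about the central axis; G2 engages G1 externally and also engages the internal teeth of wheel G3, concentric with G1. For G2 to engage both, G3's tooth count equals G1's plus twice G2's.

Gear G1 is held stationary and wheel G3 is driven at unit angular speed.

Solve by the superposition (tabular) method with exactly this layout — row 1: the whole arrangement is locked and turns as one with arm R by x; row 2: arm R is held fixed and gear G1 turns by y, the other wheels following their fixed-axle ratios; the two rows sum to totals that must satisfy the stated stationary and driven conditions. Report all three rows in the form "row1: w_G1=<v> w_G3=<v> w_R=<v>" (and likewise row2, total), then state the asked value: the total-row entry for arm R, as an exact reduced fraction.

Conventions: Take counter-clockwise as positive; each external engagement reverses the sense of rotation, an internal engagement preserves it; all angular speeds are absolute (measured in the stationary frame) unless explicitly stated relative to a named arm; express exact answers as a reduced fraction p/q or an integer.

row1: w_G1=44/59 w_G3=44/59 w_R=44/59
row2: w_G1=-44/59 w_G3=15/59 w_R=0
total: w_G1=0 w_G3=1 w_R=44/59
asked value: 44/59

recognized (axles ride arm R): planetary set, 30/29/88 teeth
row 1 (train locked, turned with arm): all members turn x
row 2 (arm held, sun turns y): ω_ring = −(30/88)·y, ω_arm = 0
boundary: total ω_sun = x + y = 0 and total ω_ring = x − (30/88)·y = 1  ⇒  y = -44/59, x = 44/59
row 2 ring = −(30/88)·(-44/59) = 15/59
totals (row 1 + row 2): sun 44/59 + (-44/59) = 0, ring 44/59 + 15/59 = 1, arm 44/59 + 0 = 44/59
asked cell (total, arm) = 44/59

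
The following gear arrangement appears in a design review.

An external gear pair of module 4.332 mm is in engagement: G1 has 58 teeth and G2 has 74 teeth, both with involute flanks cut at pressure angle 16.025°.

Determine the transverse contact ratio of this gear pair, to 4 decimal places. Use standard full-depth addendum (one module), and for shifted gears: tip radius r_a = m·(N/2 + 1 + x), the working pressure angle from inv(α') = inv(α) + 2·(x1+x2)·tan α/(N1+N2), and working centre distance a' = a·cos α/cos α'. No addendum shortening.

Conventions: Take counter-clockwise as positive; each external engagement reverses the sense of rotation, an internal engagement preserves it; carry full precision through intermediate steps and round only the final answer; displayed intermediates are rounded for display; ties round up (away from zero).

2.0752

single-mesh involute tooth geometry (58T engaging 74T at module 4.332)
base radii: r_b1 = 120.746264, r_b2 = 154.055578
tip radii: r_a1 = 129.960000, r_a2 = 164.616000
no profile shift: α' = α, a' = a
action lengths: √(r_a1²−r_b1²) = 48.061850, √(r_a2²−r_b2²) = 58.011261
base pitch p_b = π·m·cos α = 13.080537
CR = (48.061850 + 58.011261 − 285.912000·sin 16.02500°)/13.080537 = 2.075234
contact ratio ≈ 2.0752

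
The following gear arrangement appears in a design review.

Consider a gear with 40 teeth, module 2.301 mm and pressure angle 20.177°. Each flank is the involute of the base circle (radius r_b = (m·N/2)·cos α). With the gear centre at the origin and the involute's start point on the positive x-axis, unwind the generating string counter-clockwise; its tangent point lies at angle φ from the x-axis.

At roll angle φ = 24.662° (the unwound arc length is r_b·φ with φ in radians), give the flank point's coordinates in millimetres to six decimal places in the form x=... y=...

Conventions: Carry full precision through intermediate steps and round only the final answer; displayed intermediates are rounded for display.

x=47.013883 y=1.127119

single-mesh involute tooth geometry (40T wheel at module 2.301)
pitch radius r_p = m·N/2 = 2.301·40/2 = 46.020000
base radius r_b = r_p·cos α = 46.020000·cos 20.177° = 43.195824
roll angle φ = 24.662° = 0.43043310 rad
x = r_b·(cos φ + φ·sin φ) = 47.013883
y = r_b·(sin φ − φ·cos φ) = 1.127119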